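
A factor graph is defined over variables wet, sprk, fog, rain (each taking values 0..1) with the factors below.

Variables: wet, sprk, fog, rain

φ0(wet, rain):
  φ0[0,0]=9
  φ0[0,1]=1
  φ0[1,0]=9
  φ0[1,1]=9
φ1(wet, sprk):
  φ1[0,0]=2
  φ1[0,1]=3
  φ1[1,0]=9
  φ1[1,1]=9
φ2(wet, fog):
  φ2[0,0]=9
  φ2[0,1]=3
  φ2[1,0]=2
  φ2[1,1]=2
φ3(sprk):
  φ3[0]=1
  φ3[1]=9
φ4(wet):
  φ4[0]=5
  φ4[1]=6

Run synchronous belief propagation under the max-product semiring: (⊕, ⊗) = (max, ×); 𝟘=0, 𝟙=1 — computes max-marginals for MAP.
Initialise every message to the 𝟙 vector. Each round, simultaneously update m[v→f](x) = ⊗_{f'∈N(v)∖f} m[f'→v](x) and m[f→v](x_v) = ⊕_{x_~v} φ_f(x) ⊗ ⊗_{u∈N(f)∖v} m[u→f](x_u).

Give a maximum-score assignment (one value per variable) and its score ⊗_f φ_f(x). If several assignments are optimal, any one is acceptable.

assignment: (wet=0, sprk=1, fog=0, rain=0); score = 10935

init: all messages = 𝟙 over 2 values
r1 m[φ0→wet] = [9, 9]
r1 m[φ0→rain] = [9, 9]
r1 m[φ1→wet] = [3, 9]
r1 m[φ1→sprk] = [9, 9]
r1 m[φ2→wet] = [9, 2]
r1 m[φ2→fog] = [9, 3]
r1 m[φ3→sprk] = [1, 9]
r1 m[φ4→wet] = [5, 6]
r1 m[wet→φ0] = [1, 1]
r1 m[wet→φ1] = [1, 1]
r1 m[wet→φ2] = [1, 1]
r1 m[wet→φ4] = [1, 1]
r1 m[sprk→φ1] = [1, 1]
r1 m[sprk→φ3] = [1, 1]
r1 m[fog→φ2] = [1, 1]
r1 m[rain→φ0] = [1, 1]
r2 m[φ0→wet] = [9, 9]
r2 m[φ0→rain] = [9, 9]
r2 m[φ1→wet] = [3, 9]
r2 m[φ1→sprk] = [9, 9]
r2 m[φ2→wet] = [9, 2]
r2 m[φ2→fog] = [9, 3]
r2 m[φ3→sprk] = [1, 9]
r2 m[φ4→wet] = [5, 6]
r2 m[wet→φ0] = [135, 108]
r2 m[wet→φ1] = [405, 108]
r2 m[wet→φ2] = [135, 486]
r2 m[wet→φ4] = [243, 162]
r2 m[sprk→φ1] = [1, 9]
r2 m[sprk→φ3] = [9, 9]
r2 m[fog→φ2] = [1, 1]
r2 m[rain→φ0] = [1, 1]
r3 m[φ0→wet] = [9, 9]
r3 m[φ0→rain] = [1215, 972]
r3 m[φ1→wet] = [27, 81]
r3 m[φ1→sprk] = [972, 1215]
r3 m[φ2→wet] = [9, 2]
r3 m[φ2→fog] = [1215, 972]
r3 m[φ3→sprk] = [1, 9]
r3 m[φ4→wet] = [5, 6]
r3 m[wet→φ0] = [135, 108]
r3 m[wet→φ1] = [405, 108]
r3 m[wet→φ2] = [135, 486]
r3 m[wet→φ4] = [243, 162]
r3 m[sprk→φ1] = [1, 9]
r3 m[sprk→φ3] = [9, 9]
r3 m[fog→φ2] = [1, 1]
r3 m[rain→φ0] = [1, 1]
r4 m[φ0→wet] = [9, 9]
r4 m[φ0→rain] = [1215, 972]
r4 m[φ1→wet] = [27, 81]
r4 m[φ1→sprk] = [972, 1215]
r4 m[φ2→wet] = [9, 2]
r4 m[φ2→fog] = [1215, 972]
r4 m[φ3→sprk] = [1, 9]
r4 m[φ4→wet] = [5, 6]
r4 m[wet→φ0] = [1215, 972]
r4 m[wet→φ1] = [405, 108]
r4 m[wet→φ2] = [1215, 4374]
r4 m[wet→φ4] = [2187, 1458]
r4 m[sprk→φ1] = [1, 9]
r4 m[sprk→φ3] = [972, 1215]
r4 m[fog→φ2] = [1, 1]
r4 m[rain→φ0] = [1, 1]
r5 m[φ0→wet] = [9, 9]
r5 m[φ0→rain] = [10935, 8748]
r5 m[φ1→wet] = [27, 81]
r5 m[φ1→sprk] = [972, 1215]
r5 m[φ2→wet] = [9, 2]
r5 m[φ2→fog] = [10935, 8748]
r5 m[φ3→sprk] = [1, 9]
r5 m[φ4→wet] = [5, 6]
r5 m[wet→φ0] = [1215, 972]
r5 m[wet→φ1] = [405, 108]
r5 m[wet→φ2] = [1215, 4374]
r5 m[wet→φ4] = [2187, 1458]
r5 m[sprk→φ1] = [1, 9]
r5 m[sprk→φ3] = [972, 1215]
r5 m[fog→φ2] = [1, 1]
r5 m[rain→φ0] = [1, 1]
r6 m[φ0→wet] = [9, 9]
r6 m[φ0→rain] = [10935, 8748]
r6 m[φ1→wet] = [27, 81]
r6 m[φ1→sprk] = [972, 1215]
r6 m[φ2→wet] = [9, 2]
r6 m[φ2→fog] = [10935, 8748]
r6 m[φ3→sprk] = [1, 9]
r6 m[φ4→wet] = [5, 6]
r6 m[wet→φ0] = [1215, 972]
r6 m[wet→φ1] = [405, 108]
r6 m[wet→φ2] = [1215, 4374]
r6 m[wet→φ4] = [2187, 1458]
r6 m[sprk→φ1] = [1, 9]
r6 m[sprk→φ3] = [972, 1215]
r6 m[fog→φ2] = [1, 1]
r6 m[rain→φ0] = [1, 1]
fixed point reached at round 6
traceback from wet: (wet=0, sprk=1, fog=0, rain=0), score=10935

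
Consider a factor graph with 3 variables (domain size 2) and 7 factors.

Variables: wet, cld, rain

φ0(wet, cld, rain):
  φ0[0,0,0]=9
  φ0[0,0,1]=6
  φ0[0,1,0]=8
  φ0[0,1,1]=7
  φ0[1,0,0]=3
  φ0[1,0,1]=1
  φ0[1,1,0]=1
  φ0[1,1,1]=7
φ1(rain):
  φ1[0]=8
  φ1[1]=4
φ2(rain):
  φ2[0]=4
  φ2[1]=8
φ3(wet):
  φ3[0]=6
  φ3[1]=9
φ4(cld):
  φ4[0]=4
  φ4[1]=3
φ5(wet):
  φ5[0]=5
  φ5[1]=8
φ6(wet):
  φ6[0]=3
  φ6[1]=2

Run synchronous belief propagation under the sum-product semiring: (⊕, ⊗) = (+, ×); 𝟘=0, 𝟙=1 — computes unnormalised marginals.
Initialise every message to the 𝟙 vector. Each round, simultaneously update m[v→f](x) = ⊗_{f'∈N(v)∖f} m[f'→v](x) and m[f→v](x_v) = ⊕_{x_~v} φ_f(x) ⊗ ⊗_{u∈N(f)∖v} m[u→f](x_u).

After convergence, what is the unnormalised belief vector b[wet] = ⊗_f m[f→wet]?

b[wet] = [302400, 184320]

init: all messages = 𝟙 over 2 values
r1 m[φ0→wet] = [30, 12]
r1 m[φ0→cld] = [19, 23]
r1 m[φ0→rain] = [21, 21]
r1 m[φ1→rain] = [8, 4]
r1 m[φ2→rain] = [4, 8]
r1 m[φ3→wet] = [6, 9]
r1 m[φ4→cld] = [4, 3]
r1 m[φ5→wet] = [5, 8]
r1 m[φ6→wet] = [3, 2]
r1 m[wet→φ0] = [1, 1]
r1 m[wet→φ3] = [1, 1]
r1 m[wet→φ5] = [1, 1]
r1 m[wet→φ6] = [1, 1]
r1 m[cld→φ0] = [1, 1]
r1 m[cld→φ4] = [1, 1]
r1 m[rain→φ0] = [1, 1]
r1 m[rain→φ1] = [1, 1]
r1 m[rain→φ2] = [1, 1]
r2 m[φ0→wet] = [30, 12]
r2 m[φ0→cld] = [19, 23]
r2 m[φ0→rain] = [21, 21]
r2 m[φ1→rain] = [8, 4]
r2 m[φ2→rain] = [4, 8]
r2 m[φ3→wet] = [6, 9]
r2 m[φ4→cld] = [4, 3]
r2 m[φ5→wet] = [5, 8]
r2 m[φ6→wet] = [3, 2]
r2 m[wet→φ0] = [90, 144]
r2 m[wet→φ3] = [450, 192]
r2 m[wet→φ5] = [540, 216]
r2 m[wet→φ6] = [900, 864]
r2 m[cld→φ0] = [4, 3]
r2 m[cld→φ4] = [19, 23]
r2 m[rain→φ0] = [32, 32]
r2 m[rain→φ1] = [84, 168]
r2 m[rain→φ2] = [168, 84]
r3 m[φ0→wet] = [3360, 1280]
r3 m[φ0→cld] = [61632, 80064]
r3 m[φ0→rain] = [7560, 7650]
r3 m[φ1→rain] = [8, 4]
r3 m[φ2→rain] = [4, 8]
r3 m[φ3→wet] = [6, 9]
r3 m[φ4→cld] = [4, 3]
r3 m[φ5→wet] = [5, 8]
r3 m[φ6→wet] = [3, 2]
r3 m[wet→φ0] = [90, 144]
r3 m[wet→φ3] = [450, 192]
r3 m[wet→φ5] = [540, 216]
r3 m[wet→φ6] = [900, 864]
r3 m[cld→φ0] = [4, 3]
r3 m[cld→φ4] = [19, 23]
r3 m[rain→φ0] = [32, 32]
r3 m[rain→φ1] = [84, 168]
r3 m[rain→φ2] = [168, 84]
r4 m[φ0→wet] = [3360, 1280]
r4 m[φ0→cld] = [61632, 80064]
r4 m[φ0→rain] = [7560, 7650]
r4 m[φ1→rain] = [8, 4]
r4 m[φ2→rain] = [4, 8]
r4 m[φ3→wet] = [6, 9]
r4 m[φ4→cld] = [4, 3]
r4 m[φ5→wet] = [5, 8]
r4 m[φ6→wet] = [3, 2]
r4 m[wet→φ0] = [90, 144]
r4 m[wet→φ3] = [50400, 20480]
r4 m[wet→φ5] = [60480, 23040]
r4 m[wet→φ6] = [100800, 92160]
r4 m[cld→φ0] = [4, 3]
r4 m[cld→φ4] = [61632, 80064]
r4 m[rain→φ0] = [32, 32]
r4 m[rain→φ1] = [30240, 61200]
r4 m[rain→φ2] = [60480, 30600]
r5 m[φ0→wet] = [3360, 1280]
r5 m[φ0→cld] = [61632, 80064]
r5 m[φ0→rain] = [7560, 7650]
r5 m[φ1→rain] = [8, 4]
r5 m[φ2→rain] = [4, 8]
r5 m[φ3→wet] = [6, 9]
r5 m[φ4→cld] = [4, 3]
r5 m[φ5→wet] = [5, 8]
r5 m[φ6→wet] = [3, 2]
r5 m[wet→φ0] = [90, 144]
r5 m[wet→φ3] = [50400, 20480]
r5 m[wet→φ5] = [60480, 23040]
r5 m[wet→φ6] = [100800, 92160]
r5 m[cld→φ0] = [4, 3]
r5 m[cld→φ4] = [61632, 80064]
r5 m[rain→φ0] = [32, 32]
r5 m[rain→φ1] = [30240, 61200]
r5 m[rain→φ2] = [60480, 30600]
fixed point reached at round 5
b[wet] = ⊗ incoming = [302400, 184320]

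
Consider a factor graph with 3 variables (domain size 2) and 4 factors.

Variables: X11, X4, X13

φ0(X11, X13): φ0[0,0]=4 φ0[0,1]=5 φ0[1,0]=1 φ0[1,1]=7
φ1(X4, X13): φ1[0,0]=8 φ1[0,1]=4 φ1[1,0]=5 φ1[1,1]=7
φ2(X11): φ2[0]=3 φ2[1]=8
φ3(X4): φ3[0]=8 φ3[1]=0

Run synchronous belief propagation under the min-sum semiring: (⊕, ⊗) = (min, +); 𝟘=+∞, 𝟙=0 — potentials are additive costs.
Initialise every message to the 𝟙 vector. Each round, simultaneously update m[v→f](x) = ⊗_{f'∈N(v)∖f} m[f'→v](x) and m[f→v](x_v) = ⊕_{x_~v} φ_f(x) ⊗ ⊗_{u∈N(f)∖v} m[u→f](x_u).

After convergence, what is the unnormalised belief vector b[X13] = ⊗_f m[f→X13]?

init: all messages = 𝟙 over 2 values
r1 m[φ0→X11] = [4, 1]
r1 m[φ0→X13] = [1, 5]
r1 m[φ1→X4] = [4, 5]
r1 m[φ1→X13] = [5, 4]
r1 m[φ2→X11] = [3, 8]
r1 m[φ3→X4] = [8, 0]
r1 m[X11→φ0] = [0, 0]
r1 m[X11→φ2] = [0, 0]
r1 m[X4→φ1] = [0, 0]
r1 m[X4→φ3] = [0, 0]
r1 m[X13→φ0] = [0, 0]
r1 m[X13→φ1] = [0, 0]
r2 m[φ0→X11] = [4, 1]
r2 m[φ0→X13] = [1, 5]
r2 m[φ1→X4] = [4, 5]
r2 m[φ1→X13] = [5, 4]
r2 m[φ2→X11] = [3, 8]
r2 m[φ3→X4] = [8, 0]
r2 m[X11→φ0] = [3, 8]
r2 m[X11→φ2] = [4, 1]
r2 m[X4→φ1] = [8, 0]
r2 m[X4→φ3] = [4, 5]
r2 m[X13→φ0] = [5, 4]
r2 m[X13→φ1] = [1, 5]
r3 m[φ0→X11] = [9, 6]
r3 m[φ0→X13] = [7, 8]
r3 m[φ1→X4] = [9, 6]
r3 m[φ1→X13] = [5, 7]
r3 m[φ2→X11] = [3, 8]
r3 m[φ3→X4] = [8, 0]
r3 m[X11→φ0] = [3, 8]
r3 m[X11→φ2] = [4, 1]
r3 m[X4→φ1] = [8, 0]
r3 m[X4→φ3] = [4, 5]
r3 m[X13→φ0] = [5, 4]
r3 m[X13→φ1] = [1, 5]
r4 m[φ0→X11] = [9, 6]
r4 m[φ0→X13] = [7, 8]
r4 m[φ1→X4] = [9, 6]
r4 m[φ1→X13] = [5, 7]
r4 m[φ2→X11] = [3, 8]
r4 m[φ3→X4] = [8, 0]
r4 m[X11→φ0] = [3, 8]
r4 m[X11→φ2] = [9, 6]
r4 m[X4→φ1] = [8, 0]
r4 m[X4→φ3] = [9, 6]
r4 m[X13→φ0] = [5, 7]
r4 m[X13→φ1] = [7, 8]
r5 m[φ0→X11] = [9, 6]
r5 m[φ0→X13] = [7, 8]
r5 m[φ1→X4] = [12, 12]
r5 m[φ1→X13] = [5, 7]
r5 m[φ2→X11] = [3, 8]
r5 m[φ3→X4] = [8, 0]
r5 m[X11→φ0] = [3, 8]
r5 m[X11→φ2] = [9, 6]
r5 m[X4→φ1] = [8, 0]
r5 m[X4→φ3] = [9, 6]
r5 m[X13→φ0] = [5, 7]
r5 m[X13→φ1] = [7, 8]
r6 m[φ0→X11] = [9, 6]
r6 m[φ0→X13] = [7, 8]
r6 m[φ1→X4] = [12, 12]
r6 m[φ1→X13] = [5, 7]
r6 m[φ2→X11] = [3, 8]
r6 m[φ3→X4] = [8, 0]
r6 m[X11→φ0] = [3, 8]
r6 m[X11→φ2] = [9, 6]
r6 m[X4→φ1] = [8, 0]
r6 m[X4→φ3] = [12, 12]
r6 m[X13→φ0] = [5, 7]
r6 m[X13→φ1] = [7, 8]
r7 m[φ0→X11] = [9, 6]
r7 m[φ0→X13] = [7, 8]
r7 m[φ1→X4] = [12, 12]
r7 m[φ1→X13] = [5, 7]
r7 m[φ2→X11] = [3, 8]
r7 m[φ3→X4] = [8, 0]
r7 m[X11→φ0] = [3, 8]
r7 m[X11→φ2] = [9, 6]
r7 m[X4→φ1] = [8, 0]
r7 m[X4→φ3] = [12, 12]
r7 m[X13→φ0] = [5, 7]
r7 m[X13→φ1] = [7, 8]
fixed point reached at round 7
b[X13] = ⊗ incoming = [12, 15]

b[X13] = [12, 15]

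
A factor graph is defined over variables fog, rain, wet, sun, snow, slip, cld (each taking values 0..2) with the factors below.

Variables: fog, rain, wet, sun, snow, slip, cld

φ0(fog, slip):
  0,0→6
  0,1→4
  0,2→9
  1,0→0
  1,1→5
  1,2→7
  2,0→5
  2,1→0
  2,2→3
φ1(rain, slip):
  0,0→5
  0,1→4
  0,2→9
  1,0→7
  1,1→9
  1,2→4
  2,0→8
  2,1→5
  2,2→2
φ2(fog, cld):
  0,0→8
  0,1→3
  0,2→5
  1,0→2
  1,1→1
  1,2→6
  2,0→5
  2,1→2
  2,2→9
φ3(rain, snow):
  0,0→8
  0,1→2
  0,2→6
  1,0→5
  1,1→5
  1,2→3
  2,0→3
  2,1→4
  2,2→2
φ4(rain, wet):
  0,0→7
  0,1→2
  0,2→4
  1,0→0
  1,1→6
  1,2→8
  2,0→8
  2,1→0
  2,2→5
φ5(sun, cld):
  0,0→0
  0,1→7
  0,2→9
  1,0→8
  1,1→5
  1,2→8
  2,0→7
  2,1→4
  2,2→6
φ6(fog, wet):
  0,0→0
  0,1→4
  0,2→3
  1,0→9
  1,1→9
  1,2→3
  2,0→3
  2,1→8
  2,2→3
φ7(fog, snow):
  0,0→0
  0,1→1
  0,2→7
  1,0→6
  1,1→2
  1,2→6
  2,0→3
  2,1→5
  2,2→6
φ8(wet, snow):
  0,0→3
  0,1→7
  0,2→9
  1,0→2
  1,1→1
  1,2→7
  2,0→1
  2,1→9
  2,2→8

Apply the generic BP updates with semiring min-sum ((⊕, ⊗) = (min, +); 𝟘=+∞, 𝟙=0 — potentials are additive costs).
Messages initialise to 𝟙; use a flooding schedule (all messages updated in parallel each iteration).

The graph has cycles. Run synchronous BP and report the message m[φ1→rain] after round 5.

init: all messages = 𝟙 over 3 values
r1 m[φ0→fog] = [4, 0, 0]
r1 m[φ0→slip] = [0, 0, 3]
r1 m[φ1→rain] = [4, 4, 2]
r1 m[φ1→slip] = [5, 4, 2]
r1 m[φ2→fog] = [3, 1, 2]
r1 m[φ2→cld] = [2, 1, 5]
r1 m[φ3→rain] = [2, 3, 2]
r1 m[φ3→snow] = [3, 2, 2]
r1 m[φ4→rain] = [2, 0, 0]
r1 m[φ4→wet] = [0, 0, 4]
r1 m[φ5→sun] = [0, 5, 4]
r1 m[φ5→cld] = [0, 4, 6]
r1 m[φ6→fog] = [0, 3, 3]
r1 m[φ6→wet] = [0, 4, 3]
r1 m[φ7→fog] = [0, 2, 3]
r1 m[φ7→snow] = [0, 1, 6]
r1 m[φ8→wet] = [3, 1, 1]
r1 m[φ8→snow] = [1, 1, 7]
r1 m[fog→φ0] = [0, 0, 0]
r1 m[fog→φ2] = [0, 0, 0]
r1 m[fog→φ6] = [0, 0, 0]
r1 m[fog→φ7] = [0, 0, 0]
r1 m[rain→φ1] = [0, 0, 0]
r1 m[rain→φ3] = [0, 0, 0]
r1 m[rain→φ4] = [0, 0, 0]
r1 m[wet→φ4] = [0, 0, 0]
r1 m[wet→φ6] = [0, 0, 0]
r1 m[wet→φ8] = [0, 0, 0]
r1 m[sun→φ5] = [0, 0, 0]
r1 m[snow→φ3] = [0, 0, 0]
r1 m[snow→φ7] = [0, 0, 0]
r1 m[snow→φ8] = [0, 0, 0]
r1 m[slip→φ0] = [0, 0, 0]
r1 m[slip→φ1] = [0, 0, 0]
r1 m[cld→φ2] = [0, 0, 0]
r1 m[cld→φ5] = [0, 0, 0]
r2 m[φ0→fog] = [4, 0, 0]
r2 m[φ0→slip] = [0, 0, 3]
r2 m[φ1→rain] = [4, 4, 2]
r2 m[φ1→slip] = [5, 4, 2]
r2 m[φ2→fog] = [3, 1, 2]
r2 m[φ2→cld] = [2, 1, 5]
r2 m[φ3→rain] = [2, 3, 2]
r2 m[φ3→snow] = [3, 2, 2]
r2 m[φ4→rain] = [2, 0, 0]
r2 m[φ4→wet] = [0, 0, 4]
r2 m[φ5→sun] = [0, 5, 4]
r2 m[φ5→cld] = [0, 4, 6]
r2 m[φ6→fog] = [0, 3, 3]
r2 m[φ6→wet] = [0, 4, 3]
r2 m[φ7→fog] = [0, 2, 3]
r2 m[φ7→snow] = [0, 1, 6]
r2 m[φ8→wet] = [3, 1, 1]
r2 m[φ8→snow] = [1, 1, 7]
r2 m[fog→φ0] = [3, 6, 8]
r2 m[fog→φ2] = [4, 5, 6]
r2 m[fog→φ6] = [7, 3, 5]
r2 m[fog→φ7] = [7, 4, 5]
r2 m[rain→φ1] = [4, 3, 2]
r2 m[rain→φ3] = [6, 4, 2]
r2 m[rain→φ4] = [6, 7, 4]
r2 m[wet→φ4] = [3, 5, 4]
r2 m[wet→φ6] = [3, 1, 5]
r2 m[wet→φ8] = [0, 4, 7]
r2 m[sun→φ5] = [0, 0, 0]
r2 m[snow→φ3] = [1, 2, 13]
r2 m[snow→φ7] = [4, 3, 9]
r2 m[snow→φ8] = [3, 3, 8]
r2 m[slip→φ0] = [5, 4, 2]
r2 m[slip→φ1] = [0, 0, 3]
r2 m[cld→φ2] = [0, 4, 6]
r2 m[cld→φ5] = [2, 1, 5]
r3 m[φ0→fog] = [8, 5, 4]
r3 m[φ0→slip] = [6, 7, 11]
r3 m[φ1→rain] = [4, 7, 5]
r3 m[φ1→slip] = [9, 7, 4]
r3 m[φ2→fog] = [7, 2, 5]
r3 m[φ2→cld] = [7, 6, 9]
r3 m[φ3→rain] = [4, 6, 4]
r3 m[φ3→snow] = [5, 6, 4]
r3 m[φ4→rain] = [7, 3, 5]
r3 m[φ4→wet] = [7, 4, 9]
r3 m[φ5→sun] = [2, 6, 5]
r3 m[φ5→cld] = [0, 4, 6]
r3 m[φ6→fog] = [3, 8, 6]
r3 m[φ6→wet] = [7, 11, 6]
r3 m[φ7→fog] = [4, 5, 7]
r3 m[φ7→snow] = [7, 6, 10]
r3 m[φ8→wet] = [6, 4, 4]
r3 m[φ8→snow] = [3, 5, 9]
r3 m[fog→φ0] = [3, 6, 8]
r3 m[fog→φ2] = [4, 5, 6]
r3 m[fog→φ6] = [7, 3, 5]
r3 m[fog→φ7] = [7, 4, 5]
r3 m[rain→φ1] = [4, 3, 2]
r3 m[rain→φ3] = [6, 4, 2]
r3 m[rain→φ4] = [6, 7, 4]
r3 m[wet→φ4] = [3, 5, 4]
r3 m[wet→φ6] = [3, 1, 5]
r3 m[wet→φ8] = [0, 4, 7]
r3 m[sun→φ5] = [0, 0, 0]
r3 m[snow→φ3] = [1, 2, 13]
r3 m[snow→φ7] = [4, 3, 9]
r3 m[snow→φ8] = [3, 3, 8]
r3 m[slip→φ0] = [5, 4, 2]
r3 m[slip→φ1] = [0, 0, 3]
r3 m[cld→φ2] = [0, 4, 6]
r3 m[cld→φ5] = [2, 1, 5]
r4 m[φ0→fog] = [8, 5, 4]
r4 m[φ0→slip] = [6, 7, 11]
r4 m[φ1→rain] = [4, 7, 5]
r4 m[φ1→slip] = [9, 7, 4]
r4 m[φ2→fog] = [7, 2, 5]
r4 m[φ2→cld] = [7, 6, 9]
r4 m[φ3→rain] = [4, 6, 4]
r4 m[φ3→snow] = [5, 6, 4]
r4 m[φ4→rain] = [7, 3, 5]
r4 m[φ4→wet] = [7, 4, 9]
r4 m[φ5→sun] = [2, 6, 5]
r4 m[φ5→cld] = [0, 4, 6]
r4 m[φ6→fog] = [3, 8, 6]
r4 m[φ6→wet] = [7, 11, 6]
r4 m[φ7→fog] = [4, 5, 7]
r4 m[φ7→snow] = [7, 6, 10]
r4 m[φ8→wet] = [6, 4, 4]
r4 m[φ8→snow] = [3, 5, 9]
r4 m[fog→φ0] = [14, 15, 18]
r4 m[fog→φ2] = [15, 18, 17]
r4 m[fog→φ6] = [19, 12, 16]
r4 m[fog→φ7] = [18, 15, 15]
r4 m[rain→φ1] = [11, 9, 9]
r4 m[rain→φ3] = [11, 10, 10]
r4 m[rain→φ4] = [8, 13, 9]
r4 m[wet→φ4] = [13, 15, 10]
r4 m[wet→φ6] = [13, 8, 13]
r4 m[wet→φ8] = [14, 15, 15]
r4 m[sun→φ5] = [0, 0, 0]
r4 m[snow→φ3] = [10, 11, 19]
r4 m[snow→φ7] = [8, 11, 13]
r4 m[snow→φ8] = [12, 12, 14]
r4 m[slip→φ0] = [9, 7, 4]
r4 m[slip→φ1] = [6, 7, 11]
r4 m[cld→φ2] = [0, 4, 6]
r4 m[cld→φ5] = [7, 6, 9]
r5 m[φ0→fog] = [11, 9, 7]
r5 m[φ0→slip] = [15, 18, 21]
r5 m[φ1→rain] = [11, 13, 12]
r5 m[φ1→slip] = [16, 14, 11]
r5 m[φ2→fog] = [7, 2, 5]
r5 m[φ2→cld] = [20, 18, 20]
r5 m[φ3→rain] = [13, 15, 13]
r5 m[φ3→snow] = [13, 13, 12]
r5 m[φ4→rain] = [14, 13, 15]
r5 m[φ4→wet] = [13, 9, 12]
r5 m[φ5→sun] = [7, 11, 10]
r5 m[φ5→cld] = [0, 4, 6]
r5 m[φ6→fog] = [12, 16, 16]
r5 m[φ6→wet] = [19, 21, 15]
r5 m[φ7→fog] = [8, 13, 11]
r5 m[φ7→snow] = [18, 17, 21]
r5 m[φ8→wet] = [15, 13, 13]
r5 m[φ8→snow] = [16, 16, 22]
r5 m[fog→φ0] = [14, 15, 18]
r5 m[fog→φ2] = [15, 18, 17]
r5 m[fog→φ6] = [19, 12, 16]
r5 m[fog→φ7] = [18, 15, 15]
r5 m[rain→φ1] = [11, 9, 9]
r5 m[rain→φ3] = [11, 10, 10]
r5 m[rain→φ4] = [8, 13, 9]
r5 m[wet→φ4] = [13, 15, 10]
r5 m[wet→φ6] = [13, 8, 13]
r5 m[wet→φ8] = [14, 15, 15]
r5 m[sun→φ5] = [0, 0, 0]
r5 m[snow→φ3] = [10, 11, 19]
r5 m[snow→φ7] = [8, 11, 13]
r5 m[snow→φ8] = [12, 12, 14]
r5 m[slip→φ0] = [9, 7, 4]
r5 m[slip→φ1] = [6, 7, 11]
r5 m[cld→φ2] = [0, 4, 6]
r5 m[cld→φ5] = [7, 6, 9]

message @ round 5 = [11, 13, 12]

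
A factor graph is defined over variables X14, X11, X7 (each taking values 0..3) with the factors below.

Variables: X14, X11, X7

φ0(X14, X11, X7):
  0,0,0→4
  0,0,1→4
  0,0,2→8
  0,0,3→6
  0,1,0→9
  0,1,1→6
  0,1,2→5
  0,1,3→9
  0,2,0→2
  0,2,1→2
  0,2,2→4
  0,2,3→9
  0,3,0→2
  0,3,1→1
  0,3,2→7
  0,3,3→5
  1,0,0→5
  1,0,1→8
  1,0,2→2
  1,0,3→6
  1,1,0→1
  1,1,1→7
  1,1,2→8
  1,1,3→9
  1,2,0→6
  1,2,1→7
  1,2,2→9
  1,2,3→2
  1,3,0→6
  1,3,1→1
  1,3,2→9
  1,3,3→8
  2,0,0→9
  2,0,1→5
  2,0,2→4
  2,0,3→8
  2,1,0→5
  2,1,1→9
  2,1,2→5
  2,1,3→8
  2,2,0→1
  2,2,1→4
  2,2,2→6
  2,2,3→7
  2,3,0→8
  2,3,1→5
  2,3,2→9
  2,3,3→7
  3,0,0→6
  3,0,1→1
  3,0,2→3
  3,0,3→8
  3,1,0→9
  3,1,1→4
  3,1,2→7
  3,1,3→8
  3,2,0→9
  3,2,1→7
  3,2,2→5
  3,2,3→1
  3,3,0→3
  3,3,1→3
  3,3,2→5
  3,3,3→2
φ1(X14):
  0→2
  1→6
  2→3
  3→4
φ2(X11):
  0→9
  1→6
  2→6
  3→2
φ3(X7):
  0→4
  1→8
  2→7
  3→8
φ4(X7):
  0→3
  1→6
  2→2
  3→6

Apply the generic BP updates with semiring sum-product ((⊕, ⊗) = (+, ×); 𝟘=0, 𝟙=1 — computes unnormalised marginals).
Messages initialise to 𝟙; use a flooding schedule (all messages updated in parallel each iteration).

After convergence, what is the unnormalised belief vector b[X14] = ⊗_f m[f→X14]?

b[X14] = [31232, 103392, 54324, 54680]

init: all messages = 𝟙 over 4 values
r1 m[φ0→X14] = [83, 94, 100, 81]
r1 m[φ0→X11] = [87, 109, 81, 81]
r1 m[φ0→X7] = [85, 74, 96, 103]
r1 m[φ1→X14] = [2, 6, 3, 4]
r1 m[φ2→X11] = [9, 6, 6, 2]
r1 m[φ3→X7] = [4, 8, 7, 8]
r1 m[φ4→X7] = [3, 6, 2, 6]
r1 m[X14→φ0] = [1, 1, 1, 1]
r1 m[X14→φ1] = [1, 1, 1, 1]
r1 m[X11→φ0] = [1, 1, 1, 1]
r1 m[X11→φ2] = [1, 1, 1, 1]
r1 m[X7→φ0] = [1, 1, 1, 1]
r1 m[X7→φ3] = [1, 1, 1, 1]
r1 m[X7→φ4] = [1, 1, 1, 1]
r2 m[φ0→X14] = [83, 94, 100, 81]
r2 m[φ0→X11] = [87, 109, 81, 81]
r2 m[φ0→X7] = [85, 74, 96, 103]
r2 m[φ1→X14] = [2, 6, 3, 4]
r2 m[φ2→X11] = [9, 6, 6, 2]
r2 m[φ3→X7] = [4, 8, 7, 8]
r2 m[φ4→X7] = [3, 6, 2, 6]
r2 m[X14→φ0] = [2, 6, 3, 4]
r2 m[X14→φ1] = [83, 94, 100, 81]
r2 m[X11→φ0] = [9, 6, 6, 2]
r2 m[X11→φ2] = [87, 109, 81, 81]
r2 m[X7→φ0] = [12, 48, 14, 48]
r2 m[X7→φ3] = [255, 444, 192, 618]
r2 m[X7→φ4] = [340, 592, 672, 824]
r3 m[φ0→X14] = [15616, 17232, 18108, 13670]
r3 m[φ0→X11] = [10388, 13114, 9116, 8378]
r3 m[φ0→X7] = [1877, 1843, 1904, 2208]
r3 m[φ1→X14] = [2, 6, 3, 4]
r3 m[φ2→X11] = [9, 6, 6, 2]
r3 m[φ3→X7] = [4, 8, 7, 8]
r3 m[φ4→X7] = [3, 6, 2, 6]
r3 m[X14→φ0] = [2, 6, 3, 4]
r3 m[X14→φ1] = [83, 94, 100, 81]
r3 m[X11→φ0] = [9, 6, 6, 2]
r3 m[X11→φ2] = [87, 109, 81, 81]
r3 m[X7→φ0] = [12, 48, 14, 48]
r3 m[X7→φ3] = [255, 444, 192, 618]
r3 m[X7→φ4] = [340, 592, 672, 824]
r4 m[φ0→X14] = [15616, 17232, 18108, 13670]
r4 m[φ0→X11] = [10388, 13114, 9116, 8378]
r4 m[φ0→X7] = [1877, 1843, 1904, 2208]
r4 m[φ1→X14] = [2, 6, 3, 4]
r4 m[φ2→X11] = [9, 6, 6, 2]
r4 m[φ3→X7] = [4, 8, 7, 8]
r4 m[φ4→X7] = [3, 6, 2, 6]
r4 m[X14→φ0] = [2, 6, 3, 4]
r4 m[X14→φ1] = [15616, 17232, 18108, 13670]
r4 m[X11→φ0] = [9, 6, 6, 2]
r4 m[X11→φ2] = [10388, 13114, 9116, 8378]
r4 m[X7→φ0] = [12, 48, 14, 48]
r4 m[X7→φ3] = [5631, 11058, 3808, 13248]
r4 m[X7→φ4] = [7508, 14744, 13328, 17664]
r5 m[φ0→X14] = [15616, 17232, 18108, 13670]
r5 m[φ0→X11] = [10388, 13114, 9116, 8378]
r5 m[φ0→X7] = [1877, 1843, 1904, 2208]
r5 m[φ1→X14] = [2, 6, 3, 4]
r5 m[φ2→X11] = [9, 6, 6, 2]
r5 m[φ3→X7] = [4, 8, 7, 8]
r5 m[φ4→X7] = [3, 6, 2, 6]
r5 m[X14→φ0] = [2, 6, 3, 4]
r5 m[X14→φ1] = [15616, 17232, 18108, 13670]
r5 m[X11→φ0] = [9, 6, 6, 2]
r5 m[X11→φ2] = [10388, 13114, 9116, 8378]
r5 m[X7→φ0] = [12, 48, 14, 48]
r5 m[X7→φ3] = [5631, 11058, 3808, 13248]
r5 m[X7→φ4] = [7508, 14744, 13328, 17664]
fixed point reached at round 5
b[X14] = ⊗ incoming = [31232, 103392, 54324, 54680]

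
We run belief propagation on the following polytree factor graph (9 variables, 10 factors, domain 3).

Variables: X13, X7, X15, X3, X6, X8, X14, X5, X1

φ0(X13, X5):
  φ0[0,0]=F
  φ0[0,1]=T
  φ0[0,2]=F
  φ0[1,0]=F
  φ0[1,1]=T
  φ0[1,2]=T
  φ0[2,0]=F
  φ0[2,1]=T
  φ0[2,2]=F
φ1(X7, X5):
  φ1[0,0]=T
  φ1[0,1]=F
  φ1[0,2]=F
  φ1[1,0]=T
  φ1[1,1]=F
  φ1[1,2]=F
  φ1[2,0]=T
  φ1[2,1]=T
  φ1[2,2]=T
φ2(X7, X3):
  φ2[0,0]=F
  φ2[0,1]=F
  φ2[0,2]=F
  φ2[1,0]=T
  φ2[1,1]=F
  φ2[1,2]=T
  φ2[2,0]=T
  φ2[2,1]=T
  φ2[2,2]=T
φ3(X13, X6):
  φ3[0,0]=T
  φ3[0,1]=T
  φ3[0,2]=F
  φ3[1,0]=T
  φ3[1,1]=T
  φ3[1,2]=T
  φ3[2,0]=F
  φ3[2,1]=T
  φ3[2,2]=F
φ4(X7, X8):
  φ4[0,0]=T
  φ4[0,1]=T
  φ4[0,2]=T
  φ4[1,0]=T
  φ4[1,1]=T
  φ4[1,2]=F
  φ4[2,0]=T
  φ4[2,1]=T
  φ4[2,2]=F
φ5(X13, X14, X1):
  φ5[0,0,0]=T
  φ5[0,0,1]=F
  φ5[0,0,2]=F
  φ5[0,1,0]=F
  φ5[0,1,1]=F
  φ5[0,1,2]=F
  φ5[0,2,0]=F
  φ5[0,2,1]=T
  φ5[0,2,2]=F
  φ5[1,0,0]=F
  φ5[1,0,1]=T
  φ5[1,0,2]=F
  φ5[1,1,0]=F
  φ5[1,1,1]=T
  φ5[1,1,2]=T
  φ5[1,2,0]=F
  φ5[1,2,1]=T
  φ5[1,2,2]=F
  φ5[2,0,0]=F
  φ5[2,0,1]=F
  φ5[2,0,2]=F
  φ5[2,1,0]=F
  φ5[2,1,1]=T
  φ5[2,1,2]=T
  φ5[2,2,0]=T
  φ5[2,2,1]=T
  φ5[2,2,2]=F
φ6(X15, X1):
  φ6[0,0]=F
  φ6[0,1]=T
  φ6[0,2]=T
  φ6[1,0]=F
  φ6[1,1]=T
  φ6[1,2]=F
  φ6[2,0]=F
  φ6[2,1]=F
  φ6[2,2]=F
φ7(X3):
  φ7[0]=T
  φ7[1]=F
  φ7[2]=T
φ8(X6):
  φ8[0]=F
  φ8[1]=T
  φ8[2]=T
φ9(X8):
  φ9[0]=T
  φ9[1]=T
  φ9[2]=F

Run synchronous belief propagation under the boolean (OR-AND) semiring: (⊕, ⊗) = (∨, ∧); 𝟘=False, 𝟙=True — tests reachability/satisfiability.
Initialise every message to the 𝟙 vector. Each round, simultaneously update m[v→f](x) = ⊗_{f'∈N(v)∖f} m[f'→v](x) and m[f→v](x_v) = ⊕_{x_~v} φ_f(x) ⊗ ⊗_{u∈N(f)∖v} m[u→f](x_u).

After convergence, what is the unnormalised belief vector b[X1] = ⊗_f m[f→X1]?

init: all messages = 𝟙 over 3 values
r1 m[φ0→X13] = [T, T, T]
r1 m[φ0→X5] = [F, T, T]
r1 m[φ1→X7] = [T, T, T]
r1 m[φ1→X5] = [T, T, T]
r1 m[φ2→X7] = [F, T, T]
r1 m[φ2→X3] = [T, T, T]
r1 m[φ3→X13] = [T, T, T]
r1 m[φ3→X6] = [T, T, T]
r1 m[φ4→X7] = [T, T, T]
r1 m[φ4→X8] = [T, T, T]
r1 m[φ5→X13] = [T, T, T]
r1 m[φ5→X14] = [T, T, T]
r1 m[φ5→X1] = [T, T, T]
r1 m[φ6→X15] = [T, T, F]
r1 m[φ6→X1] = [F, T, T]
r1 m[φ7→X3] = [T, F, T]
r1 m[φ8→X6] = [F, T, T]
r1 m[φ9→X8] = [T, T, F]
r1 m[X13→φ0] = [T, T, T]
r1 m[X13→φ3] = [T, T, T]
r1 m[X13→φ5] = [T, T, T]
r1 m[X7→φ1] = [T, T, T]
r1 m[X7→φ2] = [T, T, T]
r1 m[X7→φ4] = [T, T, T]
r1 m[X15→φ6] = [T, T, T]
r1 m[X3→φ2] = [T, T, T]
r1 m[X3→φ7] = [T, T, T]
r1 m[X6→φ3] = [T, T, T]
r1 m[X6→φ8] = [T, T, T]
r1 m[X8→φ4] = [T, T, T]
r1 m[X8→φ9] = [T, T, T]
r1 m[X14→φ5] = [T, T, T]
r1 m[X5→φ0] = [T, T, T]
r1 m[X5→φ1] = [T, T, T]
r1 m[X1→φ5] = [T, T, T]
r1 m[X1→φ6] = [T, T, T]
r2 m[φ0→X13] = [T, T, T]
r2 m[φ0→X5] = [F, T, T]
r2 m[φ1→X7] = [T, T, T]
r2 m[φ1→X5] = [T, T, T]
r2 m[φ2→X7] = [F, T, T]
r2 m[φ2→X3] = [T, T, T]
r2 m[φ3→X13] = [T, T, T]
r2 m[φ3→X6] = [T, T, T]
r2 m[φ4→X7] = [T, T, T]
r2 m[φ4→X8] = [T, T, T]
r2 m[φ5→X13] = [T, T, T]
r2 m[φ5→X14] = [T, T, T]
r2 m[φ5→X1] = [T, T, T]
r2 m[φ6→X15] = [T, T, F]
r2 m[φ6→X1] = [F, T, T]
r2 m[φ7→X3] = [T, F, T]
r2 m[φ8→X6] = [F, T, T]
r2 m[φ9→X8] = [T, T, F]
r2 m[X13→φ0] = [T, T, T]
r2 m[X13→φ3] = [T, T, T]
r2 m[X13→φ5] = [T, T, T]
r2 m[X7→φ1] = [F, T, T]
r2 m[X7→φ2] = [T, T, T]
r2 m[X7→φ4] = [F, T, T]
r2 m[X15→φ6] = [T, T, T]
r2 m[X3→φ2] = [T, F, T]
r2 m[X3→φ7] = [T, T, T]
r2 m[X6→φ3] = [F, T, T]
r2 m[X6→φ8] = [T, T, T]
r2 m[X8→φ4] = [T, T, F]
r2 m[X8→φ9] = [T, T, T]
r2 m[X14→φ5] = [T, T, T]
r2 m[X5→φ0] = [T, T, T]
r2 m[X5→φ1] = [F, T, T]
r2 m[X1→φ5] = [F, T, T]
r2 m[X1→φ6] = [T, T, T]
r3 m[φ0→X13] = [T, T, T]
r3 m[φ0→X5] = [F, T, T]
r3 m[φ1→X7] = [F, F, T]
r3 m[φ1→X5] = [T, T, T]
r3 m[φ2→X7] = [F, T, T]
r3 m[φ2→X3] = [T, T, T]
r3 m[φ3→X13] = [T, T, T]
r3 m[φ3→X6] = [T, T, T]
r3 m[φ4→X7] = [T, T, T]
r3 m[φ4→X8] = [T, T, F]
r3 m[φ5→X13] = [T, T, T]
r3 m[φ5→X14] = [T, T, T]
r3 m[φ5→X1] = [T, T, T]
r3 m[φ6→X15] = [T, T, F]
r3 m[φ6→X1] = [F, T, T]
r3 m[φ7→X3] = [T, F, T]
r3 m[φ8→X6] = [F, T, T]
r3 m[φ9→X8] = [T, T, F]
r3 m[X13→φ0] = [T, T, T]
r3 m[X13→φ3] = [T, T, T]
r3 m[X13→φ5] = [T, T, T]
r3 m[X7→φ1] = [F, T, T]
r3 m[X7→φ2] = [T, T, T]
r3 m[X7→φ4] = [F, T, T]
r3 m[X15→φ6] = [T, T, T]
r3 m[X3→φ2] = [T, F, T]
r3 m[X3→φ7] = [T, T, T]
r3 m[X6→φ3] = [F, T, T]
r3 m[X6→φ8] = [T, T, T]
r3 m[X8→φ4] = [T, T, F]
r3 m[X8→φ9] = [T, T, T]
r3 m[X14→φ5] = [T, T, T]
r3 m[X5→φ0] = [T, T, T]
r3 m[X5→φ1] = [F, T, T]
r3 m[X1→φ5] = [F, T, T]
r3 m[X1→φ6] = [T, T, T]
r4 m[φ0→X13] = [T, T, T]
r4 m[φ0→X5] = [F, T, T]
r4 m[φ1→X7] = [F, F, T]
r4 m[φ1→X5] = [T, T, T]
r4 m[φ2→X7] = [F, T, T]
r4 m[φ2→X3] = [T, T, T]
r4 m[φ3→X13] = [T, T, T]
r4 m[φ3→X6] = [T, T, T]
r4 m[φ4→X7] = [T, T, T]
r4 m[φ4→X8] = [T, T, F]
r4 m[φ5→X13] = [T, T, T]
r4 m[φ5→X14] = [T, T, T]
r4 m[φ5→X1] = [T, T, T]
r4 m[φ6→X15] = [T, T, F]
r4 m[φ6→X1] = [F, T, T]
r4 m[φ7→X3] = [T, F, T]
r4 m[φ8→X6] = [F, T, T]
r4 m[φ9→X8] = [T, T, F]
r4 m[X13→φ0] = [T, T, T]
r4 m[X13→φ3] = [T, T, T]
r4 m[X13→φ5] = [T, T, T]
r4 m[X7→φ1] = [F, T, T]
r4 m[X7→φ2] = [F, F, T]
r4 m[X7→φ4] = [F, F, T]
r4 m[X15→φ6] = [T, T, T]
r4 m[X3→φ2] = [T, F, T]
r4 m[X3→φ7] = [T, T, T]
r4 m[X6→φ3] = [F, T, T]
r4 m[X6→φ8] = [T, T, T]
r4 m[X8→φ4] = [T, T, F]
r4 m[X8→φ9] = [T, T, F]
r4 m[X14→φ5] = [T, T, T]
r4 m[X5→φ0] = [T, T, T]
r4 m[X5→φ1] = [F, T, T]
r4 m[X1→φ5] = [F, T, T]
r4 m[X1→φ6] = [T, T, T]
r5 m[φ0→X13] = [T, T, T]
r5 m[φ0→X5] = [F, T, T]
r5 m[φ1→X7] = [F, F, T]
r5 m[φ1→X5] = [T, T, T]
r5 m[φ2→X7] = [F, T, T]
r5 m[φ2→X3] = [T, T, T]
r5 m[φ3→X13] = [T, T, T]
r5 m[φ3→X6] = [T, T, T]
r5 m[φ4→X7] = [T, T, T]
r5 m[φ4→X8] = [T, T, F]
r5 m[φ5→X13] = [T, T, T]
r5 m[φ5→X14] = [T, T, T]
r5 m[φ5→X1] = [T, T, T]
r5 m[φ6→X15] = [T, T, F]
r5 m[φ6→X1] = [F, T, T]
r5 m[φ7→X3] = [T, F, T]
r5 m[φ8→X6] = [F, T, T]
r5 m[φ9→X8] = [T, T, F]
r5 m[X13→φ0] = [T, T, T]
r5 m[X13→φ3] = [T, T, T]
r5 m[X13→φ5] = [T, T, T]
r5 m[X7→φ1] = [F, T, T]
r5 m[X7→φ2] = [F, F, T]
r5 m[X7→φ4] = [F, F, T]
r5 m[X15→φ6] = [T, T, T]
r5 m[X3→φ2] = [T, F, T]
r5 m[X3→φ7] = [T, T, T]
r5 m[X6→φ3] = [F, T, T]
r5 m[X6→φ8] = [T, T, T]
r5 m[X8→φ4] = [T, T, F]
r5 m[X8→φ9] = [T, T, F]
r5 m[X14→φ5] = [T, T, T]
r5 m[X5→φ0] = [T, T, T]
r5 m[X5→φ1] = [F, T, T]
r5 m[X1→φ5] = [F, T, T]
r5 m[X1→φ6] = [T, T, T]
fixed point reached at round 5
b[X1] = ⊗ incoming = [F, T, T]

b[X1] = [F, T, T]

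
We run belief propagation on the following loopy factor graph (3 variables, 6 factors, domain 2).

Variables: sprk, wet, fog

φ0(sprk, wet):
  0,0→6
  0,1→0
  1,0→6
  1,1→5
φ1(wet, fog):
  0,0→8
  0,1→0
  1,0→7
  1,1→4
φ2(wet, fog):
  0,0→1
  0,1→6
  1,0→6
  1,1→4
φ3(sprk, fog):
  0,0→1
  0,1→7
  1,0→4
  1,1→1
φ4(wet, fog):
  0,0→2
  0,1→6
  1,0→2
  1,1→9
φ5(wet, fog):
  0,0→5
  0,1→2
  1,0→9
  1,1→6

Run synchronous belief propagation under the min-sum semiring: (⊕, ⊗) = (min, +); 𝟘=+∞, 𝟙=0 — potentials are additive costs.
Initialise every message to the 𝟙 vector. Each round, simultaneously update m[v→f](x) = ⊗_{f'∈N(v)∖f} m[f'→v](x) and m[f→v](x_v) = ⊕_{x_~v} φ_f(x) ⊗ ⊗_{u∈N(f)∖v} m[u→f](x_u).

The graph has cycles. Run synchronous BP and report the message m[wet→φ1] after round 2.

message @ round 2 = [11, 12]

init: all messages = 𝟙 over 2 values
r1 m[φ0→sprk] = [0, 5]
r1 m[φ0→wet] = [6, 0]
r1 m[φ1→wet] = [0, 4]
r1 m[φ1→fog] = [7, 0]
r1 m[φ2→wet] = [1, 4]
r1 m[φ2→fog] = [1, 4]
r1 m[φ3→sprk] = [1, 1]
r1 m[φ3→fog] = [1, 1]
r1 m[φ4→wet] = [2, 2]
r1 m[φ4→fog] = [2, 6]
r1 m[φ5→wet] = [2, 6]
r1 m[φ5→fog] = [5, 2]
r1 m[sprk→φ0] = [0, 0]
r1 m[sprk→φ3] = [0, 0]
r1 m[wet→φ0] = [0, 0]
r1 m[wet→φ1] = [0, 0]
r1 m[wet→φ2] = [0, 0]
r1 m[wet→φ4] = [0, 0]
r1 m[wet→φ5] = [0, 0]
r1 m[fog→φ1] = [0, 0]
r1 m[fog→φ2] = [0, 0]
r1 m[fog→φ3] = [0, 0]
r1 m[fog→φ4] = [0, 0]
r1 m[fog→φ5] = [0, 0]
r2 m[φ0→sprk] = [0, 5]
r2 m[φ0→wet] = [6, 0]
r2 m[φ1→wet] = [0, 4]
r2 m[φ1→fog] = [7, 0]
r2 m[φ2→wet] = [1, 4]
r2 m[φ2→fog] = [1, 4]
r2 m[φ3→sprk] = [1, 1]
r2 m[φ3→fog] = [1, 1]
r2 m[φ4→wet] = [2, 2]
r2 m[φ4→fog] = [2, 6]
r2 m[φ5→wet] = [2, 6]
r2 m[φ5→fog] = [5, 2]
r2 m[sprk→φ0] = [1, 1]
r2 m[sprk→φ3] = [0, 5]
r2 m[wet→φ0] = [5, 16]
r2 m[wet→φ1] = [11, 12]
r2 m[wet→φ2] = [10, 12]
r2 m[wet→φ4] = [9, 14]
r2 m[wet→φ5] = [9, 10]
r2 m[fog→φ1] = [9, 13]
r2 m[fog→φ2] = [15, 9]
r2 m[fog→φ3] = [15, 12]
r2 m[fog→φ4] = [14, 7]
r2 m[fog→φ5] = [11, 11]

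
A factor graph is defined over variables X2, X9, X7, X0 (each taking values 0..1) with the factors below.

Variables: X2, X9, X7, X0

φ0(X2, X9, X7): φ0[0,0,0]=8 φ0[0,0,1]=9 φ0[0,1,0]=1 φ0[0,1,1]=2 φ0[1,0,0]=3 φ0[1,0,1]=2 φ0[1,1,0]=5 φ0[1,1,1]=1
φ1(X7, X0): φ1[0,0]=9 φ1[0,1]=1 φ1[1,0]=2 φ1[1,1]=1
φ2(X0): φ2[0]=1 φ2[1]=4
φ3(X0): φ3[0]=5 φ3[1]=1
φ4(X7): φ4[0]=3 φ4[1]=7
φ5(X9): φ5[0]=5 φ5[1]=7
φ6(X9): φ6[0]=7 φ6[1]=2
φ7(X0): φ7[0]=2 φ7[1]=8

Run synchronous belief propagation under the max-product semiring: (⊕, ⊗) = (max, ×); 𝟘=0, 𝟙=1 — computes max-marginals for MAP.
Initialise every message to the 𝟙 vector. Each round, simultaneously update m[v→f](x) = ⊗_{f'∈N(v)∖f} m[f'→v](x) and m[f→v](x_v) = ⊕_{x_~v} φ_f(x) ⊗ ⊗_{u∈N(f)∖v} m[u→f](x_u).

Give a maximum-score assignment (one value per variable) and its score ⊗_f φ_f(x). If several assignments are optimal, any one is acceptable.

init: all messages = 𝟙 over 2 values
r1 m[φ0→X2] = [9, 5]
r1 m[φ0→X9] = [9, 5]
r1 m[φ0→X7] = [8, 9]
r1 m[φ1→X7] = [9, 2]
r1 m[φ1→X0] = [9, 1]
r1 m[φ2→X0] = [1, 4]
r1 m[φ3→X0] = [5, 1]
r1 m[φ4→X7] = [3, 7]
r1 m[φ5→X9] = [5, 7]
r1 m[φ6→X9] = [7, 2]
r1 m[φ7→X0] = [2, 8]
r1 m[X2→φ0] = [1, 1]
r1 m[X9→φ0] = [1, 1]
r1 m[X9→φ5] = [1, 1]
r1 m[X9→φ6] = [1, 1]
r1 m[X7→φ0] = [1, 1]
r1 m[X7→φ1] = [1, 1]
r1 m[X7→φ4] = [1, 1]
r1 m[X0→φ1] = [1, 1]
r1 m[X0→φ2] = [1, 1]
r1 m[X0→φ3] = [1, 1]
r1 m[X0→φ7] = [1, 1]
r2 m[φ0→X2] = [9, 5]
r2 m[φ0→X9] = [9, 5]
r2 m[φ0→X7] = [8, 9]
r2 m[φ1→X7] = [9, 2]
r2 m[φ1→X0] = [9, 1]
r2 m[φ2→X0] = [1, 4]
r2 m[φ3→X0] = [5, 1]
r2 m[φ4→X7] = [3, 7]
r2 m[φ5→X9] = [5, 7]
r2 m[φ6→X9] = [7, 2]
r2 m[φ7→X0] = [2, 8]
r2 m[X2→φ0] = [1, 1]
r2 m[X9→φ0] = [35, 14]
r2 m[X9→φ5] = [63, 10]
r2 m[X9→φ6] = [45, 35]
r2 m[X7→φ0] = [27, 14]
r2 m[X7→φ1] = [24, 63]
r2 m[X7→φ4] = [72, 18]
r2 m[X0→φ1] = [10, 32]
r2 m[X0→φ2] = [90, 8]
r2 m[X0→φ3] = [18, 32]
r2 m[X0→φ7] = [45, 4]
r3 m[φ0→X2] = [7560, 2835]
r3 m[φ0→X9] = [216, 135]
r3 m[φ0→X7] = [280, 315]
r3 m[φ1→X7] = [90, 32]
r3 m[φ1→X0] = [216, 63]
r3 m[φ2→X0] = [1, 4]
r3 m[φ3→X0] = [5, 1]
r3 m[φ4→X7] = [3, 7]
r3 m[φ5→X9] = [5, 7]
r3 m[φ6→X9] = [7, 2]
r3 m[φ7→X0] = [2, 8]
r3 m[X2→φ0] = [1, 1]
r3 m[X9→φ0] = [35, 14]
r3 m[X9→φ5] = [63, 10]
r3 m[X9→φ6] = [45, 35]
r3 m[X7→φ0] = [27, 14]
r3 m[X7→φ1] = [24, 63]
r3 m[X7→φ4] = [72, 18]
r3 m[X0→φ1] = [10, 32]
r3 m[X0→φ2] = [90, 8]
r3 m[X0→φ3] = [18, 32]
r3 m[X0→φ7] = [45, 4]
r4 m[φ0→X2] = [7560, 2835]
r4 m[φ0→X9] = [216, 135]
r4 m[φ0→X7] = [280, 315]
r4 m[φ1→X7] = [90, 32]
r4 m[φ1→X0] = [216, 63]
r4 m[φ2→X0] = [1, 4]
r4 m[φ3→X0] = [5, 1]
r4 m[φ4→X7] = [3, 7]
r4 m[φ5→X9] = [5, 7]
r4 m[φ6→X9] = [7, 2]
r4 m[φ7→X0] = [2, 8]
r4 m[X2→φ0] = [1, 1]
r4 m[X9→φ0] = [35, 14]
r4 m[X9→φ5] = [1512, 270]
r4 m[X9→φ6] = [1080, 945]
r4 m[X7→φ0] = [270, 224]
r4 m[X7→φ1] = [840, 2205]
r4 m[X7→φ4] = [25200, 10080]
r4 m[X0→φ1] = [10, 32]
r4 m[X0→φ2] = [2160, 504]
r4 m[X0→φ3] = [432, 2016]
r4 m[X0→φ7] = [1080, 252]
r5 m[φ0→X2] = [75600, 28350]
r5 m[φ0→X9] = [2160, 1350]
r5 m[φ0→X7] = [280, 315]
r5 m[φ1→X7] = [90, 32]
r5 m[φ1→X0] = [7560, 2205]
r5 m[φ2→X0] = [1, 4]
r5 m[φ3→X0] = [5, 1]
r5 m[φ4→X7] = [3, 7]
r5 m[φ5→X9] = [5, 7]
r5 m[φ6→X9] = [7, 2]
r5 m[φ7→X0] = [2, 8]
r5 m[X2→φ0] = [1, 1]
r5 m[X9→φ0] = [35, 14]
r5 m[X9→φ5] = [1512, 270]
r5 m[X9→φ6] = [1080, 945]
r5 m[X7→φ0] = [270, 224]
r5 m[X7→φ1] = [840, 2205]
r5 m[X7→φ4] = [25200, 10080]
r5 m[X0→φ1] = [10, 32]
r5 m[X0→φ2] = [2160, 504]
r5 m[X0→φ3] = [432, 2016]
r5 m[X0→φ7] = [1080, 252]
r6 m[φ0→X2] = [75600, 28350]
r6 m[φ0→X9] = [2160, 1350]
r6 m[φ0→X7] = [280, 315]
r6 m[φ1→X7] = [90, 32]
r6 m[φ1→X0] = [7560, 2205]
r6 m[φ2→X0] = [1, 4]
r6 m[φ3→X0] = [5, 1]
r6 m[φ4→X7] = [3, 7]
r6 m[φ5→X9] = [5, 7]
r6 m[φ6→X9] = [7, 2]
r6 m[φ7→X0] = [2, 8]
r6 m[X2→φ0] = [1, 1]
r6 m[X9→φ0] = [35, 14]
r6 m[X9→φ5] = [15120, 2700]
r6 m[X9→φ6] = [10800, 9450]
r6 m[X7→φ0] = [270, 224]
r6 m[X7→φ1] = [840, 2205]
r6 m[X7→φ4] = [25200, 10080]
r6 m[X0→φ1] = [10, 32]
r6 m[X0→φ2] = [75600, 17640]
r6 m[X0→φ3] = [15120, 70560]
r6 m[X0→φ7] = [37800, 8820]
r7 m[φ0→X2] = [75600, 28350]
r7 m[φ0→X9] = [2160, 1350]
r7 m[φ0→X7] = [280, 315]
r7 m[φ1→X7] = [90, 32]
r7 m[φ1→X0] = [7560, 2205]
r7 m[φ2→X0] = [1, 4]
r7 m[φ3→X0] = [5, 1]
r7 m[φ4→X7] = [3, 7]
r7 m[φ5→X9] = [5, 7]
r7 m[φ6→X9] = [7, 2]
r7 m[φ7→X0] = [2, 8]
r7 m[X2→φ0] = [1, 1]
r7 m[X9→φ0] = [35, 14]
r7 m[X9→φ5] = [15120, 2700]
r7 m[X9→φ6] = [10800, 9450]
r7 m[X7→φ0] = [270, 224]
r7 m[X7→φ1] = [840, 2205]
r7 m[X7→φ4] = [25200, 10080]
r7 m[X0→φ1] = [10, 32]
r7 m[X0→φ2] = [75600, 17640]
r7 m[X0→φ3] = [15120, 70560]
r7 m[X0→φ7] = [37800, 8820]
fixed point reached at round 7
traceback from X2: (X2=0, X9=0, X7=0, X0=0), score=75600

assignment: (X2=0, X9=0, X7=0, X0=0); score = 75600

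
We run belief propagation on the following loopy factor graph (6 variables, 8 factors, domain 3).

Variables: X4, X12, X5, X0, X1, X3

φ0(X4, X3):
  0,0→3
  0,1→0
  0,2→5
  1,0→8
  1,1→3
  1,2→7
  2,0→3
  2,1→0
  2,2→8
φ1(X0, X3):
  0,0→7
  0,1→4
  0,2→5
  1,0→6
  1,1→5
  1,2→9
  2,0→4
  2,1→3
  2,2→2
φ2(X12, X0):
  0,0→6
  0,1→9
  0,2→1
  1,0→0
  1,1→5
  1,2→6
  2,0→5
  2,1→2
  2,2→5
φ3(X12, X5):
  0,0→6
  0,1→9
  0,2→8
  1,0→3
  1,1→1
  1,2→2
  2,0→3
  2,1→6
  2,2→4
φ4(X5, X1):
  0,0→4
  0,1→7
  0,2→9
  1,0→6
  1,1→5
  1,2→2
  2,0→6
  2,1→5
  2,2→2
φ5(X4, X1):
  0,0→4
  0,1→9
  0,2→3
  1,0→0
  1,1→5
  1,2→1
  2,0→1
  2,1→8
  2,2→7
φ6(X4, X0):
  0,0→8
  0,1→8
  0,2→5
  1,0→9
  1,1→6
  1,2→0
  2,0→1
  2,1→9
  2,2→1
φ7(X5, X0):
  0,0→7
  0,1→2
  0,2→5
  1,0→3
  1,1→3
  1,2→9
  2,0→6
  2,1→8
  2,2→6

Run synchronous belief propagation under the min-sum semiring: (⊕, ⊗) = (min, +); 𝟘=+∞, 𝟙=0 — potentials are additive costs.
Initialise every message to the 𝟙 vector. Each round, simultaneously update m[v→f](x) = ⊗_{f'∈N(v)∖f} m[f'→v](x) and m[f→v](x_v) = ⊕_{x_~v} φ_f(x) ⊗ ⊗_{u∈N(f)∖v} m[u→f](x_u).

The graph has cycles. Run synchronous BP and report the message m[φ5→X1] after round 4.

init: all messages = 𝟙 over 3 values
r1 m[φ0→X4] = [0, 3, 0]
r1 m[φ0→X3] = [3, 0, 5]
r1 m[φ1→X0] = [4, 5, 2]
r1 m[φ1→X3] = [4, 3, 2]
r1 m[φ2→X12] = [1, 0, 2]
r1 m[φ2→X0] = [0, 2, 1]
r1 m[φ3→X12] = [6, 1, 3]
r1 m[φ3→X5] = [3, 1, 2]
r1 m[φ4→X5] = [4, 2, 2]
r1 m[φ4→X1] = [4, 5, 2]
r1 m[φ5→X4] = [3, 0, 1]
r1 m[φ5→X1] = [0, 5, 1]
r1 m[φ6→X4] = [5, 0, 1]
r1 m[φ6→X0] = [1, 6, 0]
r1 m[φ7→X5] = [2, 3, 6]
r1 m[φ7→X0] = [3, 2, 5]
r1 m[X4→φ0] = [0, 0, 0]
r1 m[X4→φ5] = [0, 0, 0]
r1 m[X4→φ6] = [0, 0, 0]
r1 m[X12→φ2] = [0, 0, 0]
r1 m[X12→φ3] = [0, 0, 0]
r1 m[X5→φ3] = [0, 0, 0]
r1 m[X5→φ4] = [0, 0, 0]
r1 m[X5→φ7] = [0, 0, 0]
r1 m[X0→φ1] = [0, 0, 0]
r1 m[X0→φ2] = [0, 0, 0]
r1 m[X0→φ6] = [0, 0, 0]
r1 m[X0→φ7] = [0, 0, 0]
r1 m[X1→φ4] = [0, 0, 0]
r1 m[X1→φ5] = [0, 0, 0]
r1 m[X3→φ0] = [0, 0, 0]
r1 m[X3→φ1] = [0, 0, 0]
r2 m[φ0→X4] = [0, 3, 0]
r2 m[φ0→X3] = [3, 0, 5]
r2 m[φ1→X0] = [4, 5, 2]
r2 m[φ1→X3] = [4, 3, 2]
r2 m[φ2→X12] = [1, 0, 2]
r2 m[φ2→X0] = [0, 2, 1]
r2 m[φ3→X12] = [6, 1, 3]
r2 m[φ3→X5] = [3, 1, 2]
r2 m[φ4→X5] = [4, 2, 2]
r2 m[φ4→X1] = [4, 5, 2]
r2 m[φ5→X4] = [3, 0, 1]
r2 m[φ5→X1] = [0, 5, 1]
r2 m[φ6→X4] = [5, 0, 1]
r2 m[φ6→X0] = [1, 6, 0]
r2 m[φ7→X5] = [2, 3, 6]
r2 m[φ7→X0] = [3, 2, 5]
r2 m[X4→φ0] = [8, 0, 2]
r2 m[X4→φ5] = [5, 3, 1]
r2 m[X4→φ6] = [3, 3, 1]
r2 m[X12→φ2] = [6, 1, 3]
r2 m[X12→φ3] = [1, 0, 2]
r2 m[X5→φ3] = [6, 5, 8]
r2 m[X5→φ4] = [5, 4, 8]
r2 m[X5→φ7] = [7, 3, 4]
r2 m[X0→φ1] = [4, 10, 6]
r2 m[X0→φ2] = [8, 13, 7]
r2 m[X0→φ6] = [7, 9, 8]
r2 m[X0→φ7] = [5, 13, 3]
r2 m[X1→φ4] = [0, 5, 1]
r2 m[X1→φ5] = [4, 5, 2]
r2 m[X3→φ0] = [4, 3, 2]
r2 m[X3→φ1] = [3, 0, 5]
r3 m[φ0→X4] = [3, 6, 3]
r3 m[φ0→X3] = [5, 2, 7]
r3 m[φ1→X0] = [4, 5, 3]
r3 m[φ1→X3] = [10, 8, 8]
r3 m[φ2→X12] = [8, 8, 12]
r3 m[φ2→X0] = [1, 5, 7]
r3 m[φ3→X12] = [12, 6, 9]
r3 m[φ3→X5] = [3, 1, 2]
r3 m[φ4→X5] = [4, 3, 3]
r3 m[φ4→X1] = [9, 9, 6]
r3 m[φ5→X4] = [5, 3, 5]
r3 m[φ5→X1] = [2, 8, 4]
r3 m[φ6→X4] = [13, 8, 8]
r3 m[φ6→X0] = [2, 9, 2]
r3 m[φ7→X5] = [8, 8, 9]
r3 m[φ7→X0] = [6, 6, 10]
r3 m[X4→φ0] = [8, 0, 2]
r3 m[X4→φ5] = [5, 3, 1]
r3 m[X4→φ6] = [3, 3, 1]
r3 m[X12→φ2] = [6, 1, 3]
r3 m[X12→φ3] = [1, 0, 2]
r3 m[X5→φ3] = [6, 5, 8]
r3 m[X5→φ4] = [5, 4, 8]
r3 m[X5→φ7] = [7, 3, 4]
r3 m[X0→φ1] = [4, 10, 6]
r3 m[X0→φ2] = [8, 13, 7]
r3 m[X0→φ6] = [7, 9, 8]
r3 m[X0→φ7] = [5, 13, 3]
r3 m[X1→φ4] = [0, 5, 1]
r3 m[X1→φ5] = [4, 5, 2]
r3 m[X3→φ0] = [4, 3, 2]
r3 m[X3→φ1] = [3, 0, 5]
r4 m[φ0→X4] = [3, 6, 3]
r4 m[φ0→X3] = [5, 2, 7]
r4 m[φ1→X0] = [4, 5, 3]
r4 m[φ1→X3] = [10, 8, 8]
r4 m[φ2→X12] = [8, 8, 12]
r4 m[φ2→X0] = [1, 5, 7]
r4 m[φ3→X12] = [12, 6, 9]
r4 m[φ3→X5] = [3, 1, 2]
r4 m[φ4→X5] = [4, 3, 3]
r4 m[φ4→X1] = [9, 9, 6]
r4 m[φ5→X4] = [5, 3, 5]
r4 m[φ5→X1] = [2, 8, 4]
r4 m[φ6→X4] = [13, 8, 8]
r4 m[φ6→X0] = [2, 9, 2]
r4 m[φ7→X5] = [8, 8, 9]
r4 m[φ7→X0] = [6, 6, 10]
r4 m[X4→φ0] = [18, 11, 13]
r4 m[X4→φ5] = [16, 14, 11]
r4 m[X4→φ6] = [8, 9, 8]
r4 m[X12→φ2] = [12, 6, 9]
r4 m[X12→φ3] = [8, 8, 12]
r4 m[X5→φ3] = [12, 11, 12]
r4 m[X5→φ4] = [11, 9, 11]
r4 m[X5→φ7] = [7, 4, 5]
r4 m[X0→φ1] = [9, 20, 19]
r4 m[X0→φ2] = [12, 20, 15]
r4 m[X0→φ6] = [11, 16, 20]
r4 m[X0→φ7] = [7, 19, 12]
r4 m[X1→φ4] = [2, 8, 4]
r4 m[X1→φ5] = [9, 9, 6]
r4 m[X3→φ0] = [10, 8, 8]
r4 m[X3→φ1] = [5, 2, 7]

message @ round 4 = [2, 8, 4]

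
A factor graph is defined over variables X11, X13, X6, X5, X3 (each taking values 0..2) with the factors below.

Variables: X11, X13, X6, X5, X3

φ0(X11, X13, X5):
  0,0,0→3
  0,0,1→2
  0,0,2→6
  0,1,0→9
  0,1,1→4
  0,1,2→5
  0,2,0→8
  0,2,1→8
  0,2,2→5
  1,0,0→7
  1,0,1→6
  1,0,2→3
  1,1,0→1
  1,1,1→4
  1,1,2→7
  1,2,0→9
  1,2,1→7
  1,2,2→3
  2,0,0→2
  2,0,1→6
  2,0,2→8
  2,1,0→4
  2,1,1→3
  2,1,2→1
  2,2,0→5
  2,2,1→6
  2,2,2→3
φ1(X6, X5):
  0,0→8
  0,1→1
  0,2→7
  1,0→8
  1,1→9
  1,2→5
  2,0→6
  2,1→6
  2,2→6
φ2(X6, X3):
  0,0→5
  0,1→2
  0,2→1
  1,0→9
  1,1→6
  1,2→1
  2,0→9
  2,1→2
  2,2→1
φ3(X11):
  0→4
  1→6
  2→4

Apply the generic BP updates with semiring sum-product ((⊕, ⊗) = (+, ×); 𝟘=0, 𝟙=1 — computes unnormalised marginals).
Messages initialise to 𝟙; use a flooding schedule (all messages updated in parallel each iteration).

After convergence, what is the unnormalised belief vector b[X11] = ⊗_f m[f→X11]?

b[X11] = [46976, 66000, 35040]

init: all messages = 𝟙 over 3 values
r1 m[φ0→X11] = [50, 47, 38]
r1 m[φ0→X13] = [43, 38, 54]
r1 m[φ0→X5] = [48, 46, 41]
r1 m[φ1→X6] = [16, 22, 18]
r1 m[φ1→X5] = [22, 16, 18]
r1 m[φ2→X6] = [8, 16, 12]
r1 m[φ2→X3] = [23, 10, 3]
r1 m[φ3→X11] = [4, 6, 4]
r1 m[X11→φ0] = [1, 1, 1]
r1 m[X11→φ3] = [1, 1, 1]
r1 m[X13→φ0] = [1, 1, 1]
r1 m[X6→φ1] = [1, 1, 1]
r1 m[X6→φ2] = [1, 1, 1]
r1 m[X5→φ0] = [1, 1, 1]
r1 m[X5→φ1] = [1, 1, 1]
r1 m[X3→φ2] = [1, 1, 1]
r2 m[φ0→X11] = [50, 47, 38]
r2 m[φ0→X13] = [43, 38, 54]
r2 m[φ0→X5] = [48, 46, 41]
r2 m[φ1→X6] = [16, 22, 18]
r2 m[φ1→X5] = [22, 16, 18]
r2 m[φ2→X6] = [8, 16, 12]
r2 m[φ2→X3] = [23, 10, 3]
r2 m[φ3→X11] = [4, 6, 4]
r2 m[X11→φ0] = [4, 6, 4]
r2 m[X11→φ3] = [50, 47, 38]
r2 m[X13→φ0] = [1, 1, 1]
r2 m[X6→φ1] = [8, 16, 12]
r2 m[X6→φ2] = [16, 22, 18]
r2 m[X5→φ0] = [22, 16, 18]
r2 m[X5→φ1] = [48, 46, 41]
r2 m[X3→φ2] = [1, 1, 1]
r3 m[φ0→X11] = [952, 880, 698]
r3 m[φ0→X13] = [3784, 3296, 4800]
r3 m[φ0→X5] = [226, 218, 190]
r3 m[φ1→X6] = [717, 1003, 810]
r3 m[φ1→X5] = [264, 224, 208]
r3 m[φ2→X6] = [8, 16, 12]
r3 m[φ2→X3] = [440, 200, 56]
r3 m[φ3→X11] = [4, 6, 4]
r3 m[X11→φ0] = [4, 6, 4]
r3 m[X11→φ3] = [50, 47, 38]
r3 m[X13→φ0] = [1, 1, 1]
r3 m[X6→φ1] = [8, 16, 12]
r3 m[X6→φ2] = [16, 22, 18]
r3 m[X5→φ0] = [22, 16, 18]
r3 m[X5→φ1] = [48, 46, 41]
r3 m[X3→φ2] = [1, 1, 1]
r4 m[φ0→X11] = [952, 880, 698]
r4 m[φ0→X13] = [3784, 3296, 4800]
r4 m[φ0→X5] = [226, 218, 190]
r4 m[φ1→X6] = [717, 1003, 810]
r4 m[φ1→X5] = [264, 224, 208]
r4 m[φ2→X6] = [8, 16, 12]
r4 m[φ2→X3] = [440, 200, 56]
r4 m[φ3→X11] = [4, 6, 4]
r4 m[X11→φ0] = [4, 6, 4]
r4 m[X11→φ3] = [952, 880, 698]
r4 m[X13→φ0] = [1, 1, 1]
r4 m[X6→φ1] = [8, 16, 12]
r4 m[X6→φ2] = [717, 1003, 810]
r4 m[X5→φ0] = [264, 224, 208]
r4 m[X5→φ1] = [226, 218, 190]
r4 m[X3→φ2] = [1, 1, 1]
r5 m[φ0→X11] = [11744, 11000, 8760]
r5 m[φ0→X13] = [46992, 40688, 60336]
r5 m[φ0→X5] = [226, 218, 190]
r5 m[φ1→X6] = [3356, 4720, 3804]
r5 m[φ1→X5] = [264, 224, 208]
r5 m[φ2→X6] = [8, 16, 12]
r5 m[φ2→X3] = [19902, 9072, 2530]
r5 m[φ3→X11] = [4, 6, 4]
r5 m[X11→φ0] = [4, 6, 4]
r5 m[X11→φ3] = [952, 880, 698]
r5 m[X13→φ0] = [1, 1, 1]
r5 m[X6→φ1] = [8, 16, 12]
r5 m[X6→φ2] = [717, 1003, 810]
r5 m[X5→φ0] = [264, 224, 208]
r5 m[X5→φ1] = [226, 218, 190]
r5 m[X3→φ2] = [1, 1, 1]
r6 m[φ0→X11] = [11744, 11000, 8760]
r6 m[φ0→X13] = [46992, 40688, 60336]
r6 m[φ0→X5] = [226, 218, 190]
r6 m[φ1→X6] = [3356, 4720, 3804]
r6 m[φ1→X5] = [264, 224, 208]
r6 m[φ2→X6] = [8, 16, 12]
r6 m[φ2→X3] = [19902, 9072, 2530]
r6 m[φ3→X11] = [4, 6, 4]
r6 m[X11→φ0] = [4, 6, 4]
r6 m[X11→φ3] = [11744, 11000, 8760]
r6 m[X13→φ0] = [1, 1, 1]
r6 m[X6→φ1] = [8, 16, 12]
r6 m[X6→φ2] = [3356, 4720, 3804]
r6 m[X5→φ0] = [264, 224, 208]
r6 m[X5→φ1] = [226, 218, 190]
r6 m[X3→φ2] = [1, 1, 1]
r7 m[φ0→X11] = [11744, 11000, 8760]
r7 m[φ0→X13] = [46992, 40688, 60336]
r7 m[φ0→X5] = [226, 218, 190]
r7 m[φ1→X6] = [3356, 4720, 3804]
r7 m[φ1→X5] = [264, 224, 208]
r7 m[φ2→X6] = [8, 16, 12]
r7 m[φ2→X3] = [93496, 42640, 11880]
r7 m[φ3→X11] = [4, 6, 4]
r7 m[X11→φ0] = [4, 6, 4]
r7 m[X11→φ3] = [11744, 11000, 8760]
r7 m[X13→φ0] = [1, 1, 1]
r7 m[X6→φ1] = [8, 16, 12]
r7 m[X6→φ2] = [3356, 4720, 3804]
r7 m[X5→φ0] = [264, 224, 208]
r7 m[X5→φ1] = [226, 218, 190]
r7 m[X3→φ2] = [1, 1, 1]
r8 m[φ0→X11] = [11744, 11000, 8760]
r8 m[φ0→X13] = [46992, 40688, 60336]
r8 m[φ0→X5] = [226, 218, 190]
r8 m[φ1→X6] = [3356, 4720, 3804]
r8 m[φ1→X5] = [264, 224, 208]
r8 m[φ2→X6] = [8, 16, 12]
r8 m[φ2→X3] = [93496, 42640, 11880]
r8 m[φ3→X11] = [4, 6, 4]
r8 m[X11→φ0] = [4, 6, 4]
r8 m[X11→φ3] = [11744, 11000, 8760]
r8 m[X13→φ0] = [1, 1, 1]
r8 m[X6→φ1] = [8, 16, 12]
r8 m[X6→φ2] = [3356, 4720, 3804]
r8 m[X5→φ0] = [264, 224, 208]
r8 m[X5→φ1] = [226, 218, 190]
r8 m[X3→φ2] = [1, 1, 1]
fixed point reached at round 8
b[X11] = ⊗ incoming = [46976, 66000, 35040]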